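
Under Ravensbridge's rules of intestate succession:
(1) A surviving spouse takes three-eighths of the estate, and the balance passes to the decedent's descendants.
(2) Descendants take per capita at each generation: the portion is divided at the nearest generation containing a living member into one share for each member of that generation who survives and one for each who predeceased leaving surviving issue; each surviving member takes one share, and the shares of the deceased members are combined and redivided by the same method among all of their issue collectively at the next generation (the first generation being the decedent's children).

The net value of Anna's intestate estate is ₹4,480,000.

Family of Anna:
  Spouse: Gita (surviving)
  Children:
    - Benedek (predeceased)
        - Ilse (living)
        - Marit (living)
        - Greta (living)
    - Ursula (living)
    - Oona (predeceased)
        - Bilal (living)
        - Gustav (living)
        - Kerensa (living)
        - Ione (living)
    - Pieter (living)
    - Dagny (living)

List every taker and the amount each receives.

Gita takes three-eighths of ₹4,480,000 = ₹1,680,000. The remaining ₹2,800,000 passes to the descendants.
The descendants' portion (₹2,800,000) is divided at the children's generation into 5 shares of ₹560,000. Ursula, Pieter, and Dagny each take ₹560,000. The 2 shares of the deceased (Benedek and Oona) are combined into a pool of ₹1,120,000.
That pool (₹1,120,000) is divided at the grandchildren's generation equally among Ilse, Marit, Greta, Bilal, Gustav, Kerensa, and Ione: ₹160,000 each.

Gita: ₹1,680,000; Ilse: ₹160,000; Marit: ₹160,000; Greta: ₹160,000; Ursula: ₹560,000; Bilal: ₹160,000; Gustav: ₹160,000; Kerensa: ₹160,000; Ione: ₹160,000; Pieter: ₹560,000; Dagny: ₹560,000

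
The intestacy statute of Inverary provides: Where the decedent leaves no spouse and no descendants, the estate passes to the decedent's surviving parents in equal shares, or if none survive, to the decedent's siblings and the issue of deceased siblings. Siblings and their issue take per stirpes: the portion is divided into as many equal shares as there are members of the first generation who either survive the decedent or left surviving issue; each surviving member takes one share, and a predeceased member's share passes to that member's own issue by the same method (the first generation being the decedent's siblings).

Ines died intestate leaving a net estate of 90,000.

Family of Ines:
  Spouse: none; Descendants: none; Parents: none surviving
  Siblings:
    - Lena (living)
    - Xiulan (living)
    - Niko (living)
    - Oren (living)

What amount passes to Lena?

The entire 90,000 passes to the siblings and their issue.
That amount (90,000) is divided into 4 shares of 22,500: Lena, Xiulan, Niko, and Oren each take 22,500.

Lena receives 22,500.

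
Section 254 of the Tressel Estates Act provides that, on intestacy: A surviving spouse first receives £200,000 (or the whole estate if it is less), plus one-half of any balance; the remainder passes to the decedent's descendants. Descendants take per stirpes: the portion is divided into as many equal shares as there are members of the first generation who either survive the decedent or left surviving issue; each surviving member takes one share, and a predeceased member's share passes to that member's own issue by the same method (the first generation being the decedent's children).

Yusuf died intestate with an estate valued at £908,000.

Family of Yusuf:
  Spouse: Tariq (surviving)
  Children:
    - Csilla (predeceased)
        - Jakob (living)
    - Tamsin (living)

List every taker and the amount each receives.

Tariq: £554,000; Jakob: £177,000; Tamsin: £177,000

Tariq first takes £200,000, leaving a balance of £708,000. Tariq then takes one-half of the balance (£354,000), for a total of £554,000. The remaining £354,000 passes to the descendants.
The descendants' portion (£354,000) is divided into 2 shares of £177,000: Tamsin takes £177,000; Csilla's £177,000 share passes to Csilla's issue.
Csilla's share (£177,000) passes entirely to Jakob.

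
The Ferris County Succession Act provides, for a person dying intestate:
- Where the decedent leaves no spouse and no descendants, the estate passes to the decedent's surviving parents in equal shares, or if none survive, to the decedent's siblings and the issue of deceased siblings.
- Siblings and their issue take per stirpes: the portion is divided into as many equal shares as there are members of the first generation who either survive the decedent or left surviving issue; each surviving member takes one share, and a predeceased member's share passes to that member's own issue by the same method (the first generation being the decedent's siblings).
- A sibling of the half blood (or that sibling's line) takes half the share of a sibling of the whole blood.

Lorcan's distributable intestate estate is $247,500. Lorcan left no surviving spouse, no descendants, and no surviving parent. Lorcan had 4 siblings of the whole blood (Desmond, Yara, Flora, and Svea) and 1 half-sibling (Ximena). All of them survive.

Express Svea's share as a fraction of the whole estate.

The entire $247,500 passes to the siblings and their issue.
Counting each half-blood sibling's line as half a unit, there are 9/2 units in $247,500, so one unit is $55,000. Whole-blood lines (Desmond, Yara, Flora, and Svea) take $55,000 each; half-blood lines (Ximena) take $27,500 each.

Svea receives 2/9 of the estate.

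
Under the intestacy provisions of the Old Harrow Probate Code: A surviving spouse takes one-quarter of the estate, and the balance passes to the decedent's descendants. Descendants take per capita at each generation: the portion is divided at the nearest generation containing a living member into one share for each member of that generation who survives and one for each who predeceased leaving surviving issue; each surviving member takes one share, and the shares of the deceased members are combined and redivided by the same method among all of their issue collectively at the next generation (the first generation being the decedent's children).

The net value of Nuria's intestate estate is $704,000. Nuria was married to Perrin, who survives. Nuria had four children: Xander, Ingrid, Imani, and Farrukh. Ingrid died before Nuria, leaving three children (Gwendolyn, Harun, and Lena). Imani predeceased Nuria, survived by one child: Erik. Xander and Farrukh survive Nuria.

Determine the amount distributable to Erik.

Erik receives $66,000.

Perrin takes one-quarter of $704,000 = $176,000. The remaining $528,000 passes to the descendants.
The descendants' portion ($528,000) is divided at the children's generation into 4 shares of $132,000. Xander and Farrukh each take $132,000. The 2 shares of the deceased (Ingrid and Imani) are combined into a pool of $264,000.
That pool ($264,000) is divided at the grandchildren's generation equally among Gwendolyn, Harun, Lena, and Erik: $66,000 each.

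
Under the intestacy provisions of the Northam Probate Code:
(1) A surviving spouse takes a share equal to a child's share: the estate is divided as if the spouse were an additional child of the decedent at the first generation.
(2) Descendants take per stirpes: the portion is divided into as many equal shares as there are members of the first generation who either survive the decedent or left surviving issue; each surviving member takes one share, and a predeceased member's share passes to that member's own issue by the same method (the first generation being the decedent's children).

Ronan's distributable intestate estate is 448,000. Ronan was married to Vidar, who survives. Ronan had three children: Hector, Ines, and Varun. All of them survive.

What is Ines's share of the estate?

The spouse counts as an additional share at the children's level, so there are 4 primary shares of 112,000. Vidar takes one such share (112,000).
The children's combined portion (336,000) is divided into 3 shares of 112,000: Hector, Ines, and Varun each take 112,000.

Ines receives 112,000.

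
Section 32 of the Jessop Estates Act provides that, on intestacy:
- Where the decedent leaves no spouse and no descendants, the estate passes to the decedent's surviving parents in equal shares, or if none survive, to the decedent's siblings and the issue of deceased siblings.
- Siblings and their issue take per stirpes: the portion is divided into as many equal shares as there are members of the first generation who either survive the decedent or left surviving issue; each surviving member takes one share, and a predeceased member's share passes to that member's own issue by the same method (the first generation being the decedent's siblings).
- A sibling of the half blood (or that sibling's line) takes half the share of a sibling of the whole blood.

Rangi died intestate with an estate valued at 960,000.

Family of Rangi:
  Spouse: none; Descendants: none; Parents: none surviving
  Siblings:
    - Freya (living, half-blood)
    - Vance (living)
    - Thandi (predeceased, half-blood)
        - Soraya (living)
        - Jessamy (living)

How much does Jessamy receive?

The entire 960,000 passes to the siblings and their issue.
Counting each half-blood sibling's line as half a unit, there are 2 units in 960,000, so one unit is 480,000. Whole-blood lines (Vance) take 480,000 each; half-blood lines (Freya and Thandi) take 240,000 each.
Thandi's share (240,000) is divided into 2 shares of 120,000: Soraya and Jessamy each take 120,000.

Jessamy receives 120,000.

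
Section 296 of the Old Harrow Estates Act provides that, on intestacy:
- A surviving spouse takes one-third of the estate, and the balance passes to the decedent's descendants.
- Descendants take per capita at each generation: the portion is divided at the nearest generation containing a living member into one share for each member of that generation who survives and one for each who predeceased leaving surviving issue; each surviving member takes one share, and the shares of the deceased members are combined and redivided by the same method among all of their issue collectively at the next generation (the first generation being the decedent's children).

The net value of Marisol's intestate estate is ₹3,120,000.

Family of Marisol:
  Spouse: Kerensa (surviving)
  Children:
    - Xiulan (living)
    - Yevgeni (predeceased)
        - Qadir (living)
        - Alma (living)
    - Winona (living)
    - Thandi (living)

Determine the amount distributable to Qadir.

Kerensa takes one-third of ₹3,120,000 = ₹1,040,000. The remaining ₹2,080,000 passes to the descendants.
The descendants' portion (₹2,080,000) is divided at the children's generation into 4 shares of ₹520,000. Xiulan, Winona, and Thandi each take ₹520,000. The remaining share for the deceased Yevgeni (₹520,000) is carried to the next generation.
That pool (₹520,000) is divided at the grandchildren's generation equally among Qadir and Alma: ₹260,000 each.

Qadir receives ₹260,000.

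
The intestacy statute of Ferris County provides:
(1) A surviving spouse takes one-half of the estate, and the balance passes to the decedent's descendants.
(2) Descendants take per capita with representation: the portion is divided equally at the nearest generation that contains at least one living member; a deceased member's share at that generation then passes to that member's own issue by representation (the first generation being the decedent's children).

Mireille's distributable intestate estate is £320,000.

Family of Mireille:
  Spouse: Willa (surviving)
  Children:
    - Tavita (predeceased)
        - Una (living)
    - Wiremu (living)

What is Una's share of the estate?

Willa takes one-half of £320,000 = £160,000. The remaining £160,000 passes to the descendants.
The descendants' portion (£160,000) is divided into 2 shares of £80,000: Wiremu takes £80,000; Tavita's £80,000 share passes to Tavita's issue.
Tavita's share (£80,000) passes entirely to Una.

Una receives £80,000.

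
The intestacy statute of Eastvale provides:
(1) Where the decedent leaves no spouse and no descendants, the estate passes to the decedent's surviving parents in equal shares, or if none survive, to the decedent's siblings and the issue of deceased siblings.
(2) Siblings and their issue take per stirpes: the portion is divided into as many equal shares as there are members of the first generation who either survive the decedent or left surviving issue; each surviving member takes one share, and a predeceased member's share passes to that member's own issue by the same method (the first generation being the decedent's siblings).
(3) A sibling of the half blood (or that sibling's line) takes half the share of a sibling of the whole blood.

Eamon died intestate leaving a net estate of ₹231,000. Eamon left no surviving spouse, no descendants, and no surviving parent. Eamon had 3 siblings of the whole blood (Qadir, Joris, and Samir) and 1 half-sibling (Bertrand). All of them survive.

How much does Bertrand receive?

Bertrand receives ₹33,000.

The entire ₹231,000 passes to the siblings and their issue.
Counting each half-blood sibling's line as half a unit, there are 7/2 units in ₹231,000, so one unit is ₹66,000. Whole-blood lines (Qadir, Joris, and Samir) take ₹66,000 each; half-blood lines (Bertrand) take ₹33,000 each.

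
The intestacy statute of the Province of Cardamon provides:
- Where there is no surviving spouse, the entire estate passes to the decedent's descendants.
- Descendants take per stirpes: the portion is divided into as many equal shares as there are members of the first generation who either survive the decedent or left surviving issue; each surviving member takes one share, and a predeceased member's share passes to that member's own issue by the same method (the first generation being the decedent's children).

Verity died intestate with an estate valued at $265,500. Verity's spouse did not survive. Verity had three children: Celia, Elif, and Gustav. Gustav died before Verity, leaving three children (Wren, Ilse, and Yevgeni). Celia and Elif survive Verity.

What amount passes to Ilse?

The entire $265,500 passes to the descendants.
That amount ($265,500) is divided into 3 shares of $88,500: Celia and Elif each take $88,500; Gustav's $88,500 share passes to Gustav's issue.
Gustav's share ($88,500) is divided into 3 shares of $29,500: Wren, Ilse, and Yevgeni each take $29,500.

Ilse receives $29,500.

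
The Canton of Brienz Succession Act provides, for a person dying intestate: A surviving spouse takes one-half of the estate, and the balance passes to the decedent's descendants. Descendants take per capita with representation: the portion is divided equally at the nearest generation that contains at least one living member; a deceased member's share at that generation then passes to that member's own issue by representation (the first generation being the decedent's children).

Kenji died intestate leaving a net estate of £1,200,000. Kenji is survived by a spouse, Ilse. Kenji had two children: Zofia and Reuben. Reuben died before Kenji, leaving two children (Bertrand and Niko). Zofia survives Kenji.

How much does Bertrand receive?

Ilse takes one-half of £1,200,000 = £600,000. The remaining £600,000 passes to the descendants.
The descendants' portion (£600,000) is divided into 2 shares of £300,000: Zofia takes £300,000; Reuben's £300,000 share passes to Reuben's issue.
Reuben's share (£300,000) is divided into 2 shares of £150,000: Bertrand and Niko each take £150,000.

Bertrand receives £150,000.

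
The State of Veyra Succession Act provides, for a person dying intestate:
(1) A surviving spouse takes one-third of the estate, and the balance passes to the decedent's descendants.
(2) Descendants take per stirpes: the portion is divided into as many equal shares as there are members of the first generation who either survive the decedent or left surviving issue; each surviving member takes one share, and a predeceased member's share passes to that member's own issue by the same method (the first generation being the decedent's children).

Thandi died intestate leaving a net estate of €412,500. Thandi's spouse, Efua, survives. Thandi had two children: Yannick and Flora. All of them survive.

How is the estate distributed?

Efua takes one-third of €412,500 = €137,500. The remaining €275,000 passes to the descendants.
The descendants' portion (€275,000) is divided into 2 shares of €137,500: Yannick and Flora each take €137,500.

Efua: €137,500; Yannick: €137,500; Flora: €137,500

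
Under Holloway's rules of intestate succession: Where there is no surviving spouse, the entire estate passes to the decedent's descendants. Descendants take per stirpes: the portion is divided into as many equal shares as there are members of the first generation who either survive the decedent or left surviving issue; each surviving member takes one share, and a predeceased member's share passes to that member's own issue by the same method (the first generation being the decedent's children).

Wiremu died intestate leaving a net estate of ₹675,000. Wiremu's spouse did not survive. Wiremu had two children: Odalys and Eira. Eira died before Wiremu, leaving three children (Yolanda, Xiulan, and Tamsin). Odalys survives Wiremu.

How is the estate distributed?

The entire ₹675,000 passes to the descendants.
That amount (₹675,000) is divided into 2 shares of ₹337,500: Odalys takes ₹337,500; Eira's ₹337,500 share passes to Eira's issue.
Eira's share (₹337,500) is divided into 3 shares of ₹112,500: Yolanda, Xiulan, and Tamsin each take ₹112,500.

Odalys: ₹337,500; Yolanda: ₹112,500; Xiulan: ₹112,500; Tamsin: ₹112,500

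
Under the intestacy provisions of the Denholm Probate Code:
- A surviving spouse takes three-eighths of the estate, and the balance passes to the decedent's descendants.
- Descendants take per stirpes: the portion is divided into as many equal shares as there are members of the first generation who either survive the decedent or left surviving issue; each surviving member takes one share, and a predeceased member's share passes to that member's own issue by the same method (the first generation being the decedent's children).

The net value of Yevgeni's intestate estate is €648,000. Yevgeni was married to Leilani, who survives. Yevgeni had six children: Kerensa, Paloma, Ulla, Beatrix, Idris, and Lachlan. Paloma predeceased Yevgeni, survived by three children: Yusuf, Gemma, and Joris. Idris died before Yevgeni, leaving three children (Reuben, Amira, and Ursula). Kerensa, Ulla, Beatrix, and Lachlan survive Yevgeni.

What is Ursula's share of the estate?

Ursula receives €22,500.

Leilani takes three-eighths of €648,000 = €243,000. The remaining €405,000 passes to the descendants.
The descendants' portion (€405,000) is divided into 6 shares of €67,500: Kerensa, Ulla, Beatrix, and Lachlan each take €67,500; Paloma's €67,500 share passes to Paloma's issue; Idris's €67,500 share passes to Idris's issue.
Paloma's share (€67,500) is divided into 3 shares of €22,500: Yusuf, Gemma, and Joris each take €22,500.
Idris's share (€67,500) is divided into 3 shares of €22,500: Reuben, Amira, and Ursula each take €22,500.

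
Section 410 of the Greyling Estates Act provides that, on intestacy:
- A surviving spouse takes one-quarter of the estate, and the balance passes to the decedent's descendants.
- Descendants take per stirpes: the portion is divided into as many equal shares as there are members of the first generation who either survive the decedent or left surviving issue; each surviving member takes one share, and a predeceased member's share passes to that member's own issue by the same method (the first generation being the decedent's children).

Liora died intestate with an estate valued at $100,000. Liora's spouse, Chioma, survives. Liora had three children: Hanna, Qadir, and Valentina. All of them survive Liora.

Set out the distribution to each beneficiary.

Chioma: $25,000; Hanna: $25,000; Qadir: $25,000; Valentina: $25,000

Chioma takes one-quarter of $100,000 = $25,000. The remaining $75,000 passes to the descendants.
The descendants' portion ($75,000) is divided into 3 shares of $25,000: Hanna, Qadir, and Valentina each take $25,000.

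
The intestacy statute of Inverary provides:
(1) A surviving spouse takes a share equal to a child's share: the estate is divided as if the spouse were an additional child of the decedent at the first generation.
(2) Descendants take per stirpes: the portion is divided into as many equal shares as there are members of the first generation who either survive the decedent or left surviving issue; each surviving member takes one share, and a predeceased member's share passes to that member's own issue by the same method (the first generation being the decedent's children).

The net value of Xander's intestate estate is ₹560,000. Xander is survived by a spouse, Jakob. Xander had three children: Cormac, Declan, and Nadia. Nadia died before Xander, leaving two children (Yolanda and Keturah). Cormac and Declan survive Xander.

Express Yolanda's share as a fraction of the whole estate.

Yolanda receives 1/8 of the estate.

The spouse counts as an additional share at the children's level, so there are 4 primary shares of ₹140,000. Jakob takes one such share (₹140,000).
The children's combined portion (₹420,000) is divided into 3 shares of ₹140,000: Cormac and Declan each take ₹140,000; Nadia's ₹140,000 share passes to Nadia's issue.
Nadia's share (₹140,000) is divided into 2 shares of ₹70,000: Yolanda and Keturah each take ₹70,000.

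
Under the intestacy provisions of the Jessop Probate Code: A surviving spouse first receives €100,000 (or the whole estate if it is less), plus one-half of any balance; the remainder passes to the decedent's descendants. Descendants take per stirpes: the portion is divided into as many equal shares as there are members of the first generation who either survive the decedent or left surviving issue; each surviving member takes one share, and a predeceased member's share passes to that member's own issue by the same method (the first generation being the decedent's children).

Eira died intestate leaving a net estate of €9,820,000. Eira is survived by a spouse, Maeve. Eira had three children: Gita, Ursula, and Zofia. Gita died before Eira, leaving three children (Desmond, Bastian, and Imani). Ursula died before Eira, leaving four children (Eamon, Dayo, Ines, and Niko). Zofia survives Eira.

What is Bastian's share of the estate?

Maeve first takes €100,000, leaving a balance of €9,720,000. Maeve then takes one-half of the balance (€4,860,000), for a total of €4,960,000. The remaining €4,860,000 passes to the descendants.
The descendants' portion (€4,860,000) is divided into 3 shares of €1,620,000: Zofia takes €1,620,000; Gita's €1,620,000 share passes to Gita's issue; Ursula's €1,620,000 share passes to Ursula's issue.
Gita's share (€1,620,000) is divided into 3 shares of €540,000: Desmond, Bastian, and Imani each take €540,000.
Ursula's share (€1,620,000) is divided into 4 shares of €405,000: Eamon, Dayo, Ines, and Niko each take €405,000.

Bastian receives €540,000.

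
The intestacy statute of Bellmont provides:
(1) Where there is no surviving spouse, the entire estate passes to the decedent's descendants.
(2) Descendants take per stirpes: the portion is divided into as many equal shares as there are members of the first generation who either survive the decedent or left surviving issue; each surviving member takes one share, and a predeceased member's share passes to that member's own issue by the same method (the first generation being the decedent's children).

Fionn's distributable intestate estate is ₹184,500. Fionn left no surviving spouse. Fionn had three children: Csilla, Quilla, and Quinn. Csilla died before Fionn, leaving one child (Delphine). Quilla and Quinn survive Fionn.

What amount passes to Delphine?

Delphine receives ₹61,500.

The entire ₹184,500 passes to the descendants.
That amount (₹184,500) is divided into 3 shares of ₹61,500: Quilla and Quinn each take ₹61,500; Csilla's ₹61,500 share passes to Csilla's issue.
Csilla's share (₹61,500) passes entirely to Delphine.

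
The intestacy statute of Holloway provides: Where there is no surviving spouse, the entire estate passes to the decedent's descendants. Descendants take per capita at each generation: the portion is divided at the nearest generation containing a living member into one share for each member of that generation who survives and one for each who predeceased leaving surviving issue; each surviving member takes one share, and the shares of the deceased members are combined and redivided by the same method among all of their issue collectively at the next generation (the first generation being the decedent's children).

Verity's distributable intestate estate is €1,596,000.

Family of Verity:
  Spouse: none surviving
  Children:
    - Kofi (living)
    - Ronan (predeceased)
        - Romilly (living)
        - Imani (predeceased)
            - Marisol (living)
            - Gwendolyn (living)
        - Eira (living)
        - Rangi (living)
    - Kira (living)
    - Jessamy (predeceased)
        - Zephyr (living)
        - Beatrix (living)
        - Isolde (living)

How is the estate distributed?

Kofi: €399,000; Romilly: €114,000; Marisol: €57,000; Gwendolyn: €57,000; Eira: €114,000; Rangi: €114,000; Kira: €399,000; Zephyr: €114,000; Beatrix: €114,000; Isolde: €114,000

The entire €1,596,000 passes to the descendants.
That amount (€1,596,000) is divided at the children's generation into 4 shares of €399,000. Kofi and Kira each take €399,000. The 2 shares of the deceased (Ronan and Jessamy) are combined into a pool of €798,000.
That pool (€798,000) is divided at the grandchildren's generation into 7 shares of €114,000. Romilly, Eira, Rangi, Zephyr, Beatrix, and Isolde each take €114,000. The remaining share for the deceased Imani (€114,000) is carried to the next generation.
That pool (€114,000) is divided at the great-grandchildren's generation equally among Marisol and Gwendolyn: €57,000 each.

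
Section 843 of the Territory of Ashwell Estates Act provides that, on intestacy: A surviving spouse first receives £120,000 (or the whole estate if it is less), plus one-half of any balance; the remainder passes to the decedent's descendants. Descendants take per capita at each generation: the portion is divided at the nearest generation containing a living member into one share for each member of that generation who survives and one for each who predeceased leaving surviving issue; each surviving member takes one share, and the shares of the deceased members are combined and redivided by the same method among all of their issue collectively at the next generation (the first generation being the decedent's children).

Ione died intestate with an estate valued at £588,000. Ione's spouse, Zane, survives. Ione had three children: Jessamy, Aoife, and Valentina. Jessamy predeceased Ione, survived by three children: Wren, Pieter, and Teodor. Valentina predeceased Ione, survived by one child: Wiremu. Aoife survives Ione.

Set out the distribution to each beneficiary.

Zane: £354,000; Wren: £39,000; Pieter: £39,000; Teodor: £39,000; Aoife: £78,000; Wiremu: £39,000

Zane first takes £120,000, leaving a balance of £468,000. Zane then takes one-half of the balance (£234,000), for a total of £354,000. The remaining £234,000 passes to the descendants.
The descendants' portion (£234,000) is divided at the children's generation into 3 shares of £78,000. Aoife takes £78,000. The 2 shares of the deceased (Jessamy and Valentina) are combined into a pool of £156,000.
That pool (£156,000) is divided at the grandchildren's generation equally among Wren, Pieter, Teodor, and Wiremu: £39,000 each.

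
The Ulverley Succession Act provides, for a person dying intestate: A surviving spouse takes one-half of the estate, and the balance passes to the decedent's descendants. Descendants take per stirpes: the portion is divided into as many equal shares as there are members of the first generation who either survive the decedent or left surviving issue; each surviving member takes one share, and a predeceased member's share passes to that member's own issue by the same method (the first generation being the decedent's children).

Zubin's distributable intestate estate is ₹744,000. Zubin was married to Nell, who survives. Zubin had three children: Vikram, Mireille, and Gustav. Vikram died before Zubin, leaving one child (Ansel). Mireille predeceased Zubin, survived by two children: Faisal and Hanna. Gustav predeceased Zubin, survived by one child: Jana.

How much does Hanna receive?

Nell takes one-half of ₹744,000 = ₹372,000. The remaining ₹372,000 passes to the descendants.
The descendants' portion (₹372,000) is divided into 3 shares of ₹124,000: Vikram's ₹124,000 share passes to Vikram's issue; Mireille's ₹124,000 share passes to Mireille's issue; Gustav's ₹124,000 share passes to Gustav's issue.
Vikram's share (₹124,000) passes entirely to Ansel.
Mireille's share (₹124,000) is divided into 2 shares of ₹62,000: Faisal and Hanna each take ₹62,000.
Gustav's share (₹124,000) passes entirely to Jana.

Hanna receives ₹62,000.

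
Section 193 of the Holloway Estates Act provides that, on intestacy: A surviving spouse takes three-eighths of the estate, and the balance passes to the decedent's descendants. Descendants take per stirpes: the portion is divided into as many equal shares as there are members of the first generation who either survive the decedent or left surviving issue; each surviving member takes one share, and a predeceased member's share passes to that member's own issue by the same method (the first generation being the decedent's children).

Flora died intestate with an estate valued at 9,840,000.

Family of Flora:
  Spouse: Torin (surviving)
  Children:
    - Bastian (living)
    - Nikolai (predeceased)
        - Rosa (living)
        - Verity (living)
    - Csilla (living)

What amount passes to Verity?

Verity receives 1,025,000.

Torin takes three-eighths of 9,840,000 = 3,690,000. The remaining 6,150,000 passes to the descendants.
The descendants' portion (6,150,000) is divided into 3 shares of 2,050,000: Bastian and Csilla each take 2,050,000; Nikolai's 2,050,000 share passes to Nikolai's issue.
Nikolai's share (2,050,000) is divided into 2 shares of 1,025,000: Rosa and Verity each take 1,025,000.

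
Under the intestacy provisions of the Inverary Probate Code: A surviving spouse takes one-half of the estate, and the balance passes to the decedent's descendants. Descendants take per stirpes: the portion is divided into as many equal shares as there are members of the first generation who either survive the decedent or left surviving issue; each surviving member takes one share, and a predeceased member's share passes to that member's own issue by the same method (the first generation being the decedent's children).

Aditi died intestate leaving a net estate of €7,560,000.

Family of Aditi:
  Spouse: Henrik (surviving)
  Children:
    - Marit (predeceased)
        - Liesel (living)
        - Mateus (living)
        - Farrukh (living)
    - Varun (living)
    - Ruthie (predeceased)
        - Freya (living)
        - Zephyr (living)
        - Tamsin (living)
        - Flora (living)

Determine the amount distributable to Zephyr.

Zephyr receives €315,000.

Henrik takes one-half of €7,560,000 = €3,780,000. The remaining €3,780,000 passes to the descendants.
The descendants' portion (€3,780,000) is divided into 3 shares of €1,260,000: Varun takes €1,260,000; Marit's €1,260,000 share passes to Marit's issue; Ruthie's €1,260,000 share passes to Ruthie's issue.
Marit's share (€1,260,000) is divided into 3 shares of €420,000: Liesel, Mateus, and Farrukh each take €420,000.
Ruthie's share (€1,260,000) is divided into 4 shares of €315,000: Freya, Zephyr, Tamsin, and Flora each take €315,000.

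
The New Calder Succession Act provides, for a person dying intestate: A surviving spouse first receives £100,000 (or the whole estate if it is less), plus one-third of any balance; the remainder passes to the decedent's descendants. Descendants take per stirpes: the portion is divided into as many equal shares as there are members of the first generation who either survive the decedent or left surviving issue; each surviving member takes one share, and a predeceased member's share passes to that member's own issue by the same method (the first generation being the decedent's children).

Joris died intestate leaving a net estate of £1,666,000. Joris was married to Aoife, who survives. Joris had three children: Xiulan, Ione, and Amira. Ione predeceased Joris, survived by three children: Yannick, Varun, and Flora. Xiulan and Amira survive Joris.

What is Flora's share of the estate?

Flora receives £116,000.

Aoife first takes £100,000, leaving a balance of £1,566,000. Aoife then takes one-third of the balance (£522,000), for a total of £622,000. The remaining £1,044,000 passes to the descendants.
The descendants' portion (£1,044,000) is divided into 3 shares of £348,000: Xiulan and Amira each take £348,000; Ione's £348,000 share passes to Ione's issue.
Ione's share (£348,000) is divided into 3 shares of £116,000: Yannick, Varun, and Flora each take £116,000.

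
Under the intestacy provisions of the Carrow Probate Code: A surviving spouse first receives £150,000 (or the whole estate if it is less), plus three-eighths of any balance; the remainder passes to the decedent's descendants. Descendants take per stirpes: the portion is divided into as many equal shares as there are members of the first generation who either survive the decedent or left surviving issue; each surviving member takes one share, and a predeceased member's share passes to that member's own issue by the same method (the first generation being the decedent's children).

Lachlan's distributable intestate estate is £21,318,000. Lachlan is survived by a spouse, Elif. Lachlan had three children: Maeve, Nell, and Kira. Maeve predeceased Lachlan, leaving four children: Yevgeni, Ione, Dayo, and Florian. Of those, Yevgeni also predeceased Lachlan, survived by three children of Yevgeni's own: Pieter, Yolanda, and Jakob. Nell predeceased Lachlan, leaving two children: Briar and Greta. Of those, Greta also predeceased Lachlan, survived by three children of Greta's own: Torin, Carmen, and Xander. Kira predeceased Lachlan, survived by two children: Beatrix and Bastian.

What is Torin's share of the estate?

Torin receives £735,000.

Elif first takes £150,000, leaving a balance of £21,168,000. Elif then takes three-eighths of the balance (£7,938,000), for a total of £8,088,000. The remaining £13,230,000 passes to the descendants.
The descendants' portion (£13,230,000) is divided into 3 shares of £4,410,000: Maeve's £4,410,000 share passes to Maeve's issue; Nell's £4,410,000 share passes to Nell's issue; Kira's £4,410,000 share passes to Kira's issue.
Maeve's share (£4,410,000) is divided into 4 shares of £1,102,500: Ione, Dayo, and Florian each take £1,102,500; Yevgeni's £1,102,500 share passes to Yevgeni's issue.
Yevgeni's share (£1,102,500) is divided into 3 shares of £367,500: Pieter, Yolanda, and Jakob each take £367,500.
Nell's share (£4,410,000) is divided into 2 shares of £2,205,000: Briar takes £2,205,000; Greta's £2,205,000 share passes to Greta's issue.
Greta's share (£2,205,000) is divided into 3 shares of £735,000: Torin, Carmen, and Xander each take £735,000.
Kira's share (£4,410,000) is divided into 2 shares of £2,205,000: Beatrix and Bastian each take £2,205,000.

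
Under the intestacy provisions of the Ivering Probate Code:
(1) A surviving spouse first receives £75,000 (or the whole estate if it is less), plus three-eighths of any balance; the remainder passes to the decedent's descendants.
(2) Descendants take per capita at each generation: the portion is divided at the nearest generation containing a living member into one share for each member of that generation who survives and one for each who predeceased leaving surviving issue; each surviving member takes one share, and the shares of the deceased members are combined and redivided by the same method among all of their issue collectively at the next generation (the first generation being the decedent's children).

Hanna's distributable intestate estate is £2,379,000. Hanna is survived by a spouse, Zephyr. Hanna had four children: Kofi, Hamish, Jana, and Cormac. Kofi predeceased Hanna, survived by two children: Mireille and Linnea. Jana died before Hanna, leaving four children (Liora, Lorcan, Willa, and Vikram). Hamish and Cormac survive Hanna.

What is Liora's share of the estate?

Zephyr first takes £75,000, leaving a balance of £2,304,000. Zephyr then takes three-eighths of the balance (£864,000), for a total of £939,000. The remaining £1,440,000 passes to the descendants.
The descendants' portion (£1,440,000) is divided at the children's generation into 4 shares of £360,000. Hamish and Cormac each take £360,000. The 2 shares of the deceased (Kofi and Jana) are combined into a pool of £720,000.
That pool (£720,000) is divided at the grandchildren's generation equally among Mireille, Linnea, Liora, Lorcan, Willa, and Vikram: £120,000 each.

Liora receives £120,000.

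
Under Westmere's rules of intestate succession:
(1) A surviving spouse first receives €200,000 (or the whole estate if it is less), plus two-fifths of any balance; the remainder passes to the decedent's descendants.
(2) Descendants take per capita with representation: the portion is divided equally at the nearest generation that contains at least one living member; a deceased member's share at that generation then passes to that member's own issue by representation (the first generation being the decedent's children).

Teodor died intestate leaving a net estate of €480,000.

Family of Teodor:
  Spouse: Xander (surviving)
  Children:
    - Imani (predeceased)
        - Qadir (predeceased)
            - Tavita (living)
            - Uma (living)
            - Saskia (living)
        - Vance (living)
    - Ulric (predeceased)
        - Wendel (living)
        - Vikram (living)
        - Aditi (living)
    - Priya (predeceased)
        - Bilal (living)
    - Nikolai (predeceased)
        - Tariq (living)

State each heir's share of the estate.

Xander first takes €200,000, leaving a balance of €280,000. Xander then takes two-fifths of the balance (€112,000), for a total of €312,000. The remaining €168,000 passes to the descendants.
No child survives, so the initial division is made at the grandchildren's generation.
The descendants' portion (€168,000) is divided into 7 shares of €24,000: Vance, Wendel, Vikram, Aditi, Bilal, and Tariq each take €24,000; Qadir's €24,000 share passes to Qadir's issue.
Qadir's share (€24,000) is divided into 3 shares of €8,000: Tavita, Uma, and Saskia each take €8,000.

Xander: €312,000; Tavita: €8,000; Uma: €8,000; Saskia: €8,000; Vance: €24,000; Wendel: €24,000; Vikram: €24,000; Aditi: €24,000; Bilal: €24,000; Tariq: €24,000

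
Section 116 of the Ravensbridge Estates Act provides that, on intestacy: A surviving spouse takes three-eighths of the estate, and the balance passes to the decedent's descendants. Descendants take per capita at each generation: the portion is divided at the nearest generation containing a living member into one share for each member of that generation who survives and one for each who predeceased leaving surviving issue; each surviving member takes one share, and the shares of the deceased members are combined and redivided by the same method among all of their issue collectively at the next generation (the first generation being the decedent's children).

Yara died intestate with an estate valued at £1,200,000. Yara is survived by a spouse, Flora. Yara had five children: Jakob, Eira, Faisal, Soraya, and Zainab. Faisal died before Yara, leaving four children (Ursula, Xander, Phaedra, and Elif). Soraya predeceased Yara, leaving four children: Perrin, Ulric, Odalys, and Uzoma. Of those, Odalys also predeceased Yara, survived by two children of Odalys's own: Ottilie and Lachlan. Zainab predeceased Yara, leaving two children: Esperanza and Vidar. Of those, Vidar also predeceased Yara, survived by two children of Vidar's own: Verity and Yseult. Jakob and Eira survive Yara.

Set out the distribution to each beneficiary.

Flora takes three-eighths of £1,200,000 = £450,000. The remaining £750,000 passes to the descendants.
The descendants' portion (£750,000) is divided at the children's generation into 5 shares of £150,000. Jakob and Eira each take £150,000. The 3 shares of the deceased (Faisal, Soraya, and Zainab) are combined into a pool of £450,000.
That pool (£450,000) is divided at the grandchildren's generation into 10 shares of £45,000. Ursula, Xander, Phaedra, Elif, Perrin, Ulric, Uzoma, and Esperanza each take £45,000. The 2 shares of the deceased (Odalys and Vidar) are combined into a pool of £90,000.
That pool (£90,000) is divided at the great-grandchildren's generation equally among Ottilie, Lachlan, Verity, and Yseult: £22,500 each.

Flora: £450,000; Jakob: £150,000; Eira: £150,000; Ursula: £45,000; Xander: £45,000; Phaedra: £45,000; Elif: £45,000; Perrin: £45,000; Ulric: £45,000; Ottilie: £22,500; Lachlan: £22,500; Uzoma: £45,000; Esperanza: £45,000; Verity: £22,500; Yseult: £22,500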